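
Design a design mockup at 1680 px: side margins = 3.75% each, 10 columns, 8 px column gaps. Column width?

Each margin = 3.75% of 1680 = 63 px; content = 1680 − 2·63 = 1554 px.
1554 − 9·8 = 1482; ÷10 gives c = 148.2 px.

148.2 px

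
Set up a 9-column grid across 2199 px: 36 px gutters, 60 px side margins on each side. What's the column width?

199 px

Subtract both margins: 2199 − 2·60 = 2079 px.
9 columns + 8 gutters: 9c + 8·36 = 2079.
9c = 2079 − 288 = 1791, so c = 199 px.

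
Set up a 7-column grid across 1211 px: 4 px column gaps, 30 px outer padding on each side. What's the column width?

161 px

Content width = 1211 − 2·30 = 1151 px.
1151 − 6·4 = 1127; ÷7 gives c = 161 px.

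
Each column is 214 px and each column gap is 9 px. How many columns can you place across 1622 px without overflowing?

Each extra column adds 214 + 9 = 223 px.
(1622 + 9) / 223 = 7.31, so 7 columns fit.

7 columns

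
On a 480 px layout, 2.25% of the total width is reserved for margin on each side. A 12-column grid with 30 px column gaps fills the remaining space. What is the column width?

10.7 px

Margins: 2.25% × 480 = 10.8 px each, so content = 480 − 21.6 = 458.4 px.
458.4 − 11·30 = 128.4; ÷12 gives c = 10.7 px.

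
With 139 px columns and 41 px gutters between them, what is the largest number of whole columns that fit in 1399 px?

k columns need k·139 + (k−1)·41 = k·180 − 41.
k·180 − 41 ≤ 1399 → k ≤ 1440 / 180 ≈ 8.00, so k = 8.

8 columns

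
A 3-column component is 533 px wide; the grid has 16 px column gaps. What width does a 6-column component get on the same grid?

3 columns + 2 column gaps: 3c + 2·16 = 533.
3c = 533 − 32 = 501, so c = 167 px.
6 columns plus 5 column gaps: 1002 + 80 = 1082 px.

1082 px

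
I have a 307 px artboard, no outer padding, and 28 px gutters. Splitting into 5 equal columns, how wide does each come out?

5 columns + 4 gutters: 5c + 4·28 = 307.
5c = 307 − 112 = 195, so c = 39 px.

39 px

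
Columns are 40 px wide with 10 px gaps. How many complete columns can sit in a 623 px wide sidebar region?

k columns need k·40 + (k−1)·10 = k·50 − 10.
k·50 − 10 ≤ 623 → k ≤ 633 / 50 ≈ 12.66, so k = 12.

12 columns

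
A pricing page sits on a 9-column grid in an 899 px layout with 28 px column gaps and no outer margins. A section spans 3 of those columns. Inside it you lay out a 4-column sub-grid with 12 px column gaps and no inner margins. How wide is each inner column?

61.25 px

899 − 8·28 = 675; ÷9 gives c = 75 px.
3-column span = 3·75 + 2·28 = 281 px.
4d + 3·12 = 281 → 4d = 245 → d = 61.25 px.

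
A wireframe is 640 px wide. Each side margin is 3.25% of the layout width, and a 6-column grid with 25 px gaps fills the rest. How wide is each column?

78.9 px

Margins: 3.25% × 640 = 20.8 px each, so content = 640 − 41.6 = 598.4 px.
6c + 5·25 = 598.4 → 6c = 473.4 → c = 78.9 px.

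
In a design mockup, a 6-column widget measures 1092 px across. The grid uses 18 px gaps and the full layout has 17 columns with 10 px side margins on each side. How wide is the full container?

Subtracting 5 gaps of 18 leaves 1002 for 6 columns, so c = 167 px.
Total width: 2·10 + 17·167 + 16·18 = 3147 px.

3147 px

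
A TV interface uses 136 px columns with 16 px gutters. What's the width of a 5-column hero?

Span of 5: 5·136 + 4·16 = 680 + 64 = 744 px.

744 px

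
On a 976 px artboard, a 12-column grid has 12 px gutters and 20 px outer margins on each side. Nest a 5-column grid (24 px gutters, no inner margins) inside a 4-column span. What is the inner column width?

41.6 px

Take off 40 px of margins, leaving 936 px.
12c + 11·12 = 936 → 12c = 804 → c = 67 px.
4 columns plus 3 gutters: 268 + 36 = 304 px.
Subtracting 4 gutters of 24 leaves 208 for 5 columns, so d = 41.6 px.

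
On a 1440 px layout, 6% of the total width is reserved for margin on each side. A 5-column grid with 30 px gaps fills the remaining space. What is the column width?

Each margin = 6% of 1440 = 86.4 px; content = 1440 − 2·86.4 = 1267.2 px.
1267.2 − 4·30 = 1147.2; ÷5 gives c = 229.44 px.

229.44 px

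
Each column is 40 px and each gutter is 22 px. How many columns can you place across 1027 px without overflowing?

Each extra column adds 40 + 22 = 62 px.
(1027 + 22) / 62 = 16.92, so 16 columns fit.

16 columns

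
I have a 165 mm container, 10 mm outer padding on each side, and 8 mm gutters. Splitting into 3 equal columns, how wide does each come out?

43 mm

Inside the margins: 165 − 20 = 145 mm.
145 − 2·8 = 129; ÷3 gives c = 43 mm.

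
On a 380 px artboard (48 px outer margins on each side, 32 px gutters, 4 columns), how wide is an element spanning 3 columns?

205 px

Subtract both margins: 380 − 2·48 = 284 px.
4 columns + 3 gutters: 4c + 3·32 = 284.
4c = 284 − 96 = 188, so c = 47 px.
3-column span = 3·47 + 2·32 = 205 px.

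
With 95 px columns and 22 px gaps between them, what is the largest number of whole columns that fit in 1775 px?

15 columns

k columns need k·95 + (k−1)·22 = k·117 − 22.
k·117 − 22 ≤ 1775 → k ≤ 1797 / 117 ≈ 15.36, so k = 15.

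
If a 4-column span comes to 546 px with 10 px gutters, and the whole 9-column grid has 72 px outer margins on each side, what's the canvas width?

4c + 3·10 = 546 → 4c = 516 → c = 129 px.
Total width: 2·72 + 9·129 + 8·10 = 1385 px.

1385 px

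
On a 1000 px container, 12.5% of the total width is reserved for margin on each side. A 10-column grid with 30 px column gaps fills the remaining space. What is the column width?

1000 × (1 − 2·12.5%) = 1000 × 75% = 750 px for the columns.
750 − 9·30 = 480; ÷10 gives c = 48 px.

48 px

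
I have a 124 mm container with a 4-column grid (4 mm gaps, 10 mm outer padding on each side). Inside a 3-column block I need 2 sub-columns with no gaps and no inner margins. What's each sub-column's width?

Take off 20 mm of margins, leaving 104 mm.
104 − 3·4 = 92; ÷4 gives c = 23 mm.
Span of 3: 3·23 + 2·4 = 69 + 8 = 77 mm.
77 / 2 = 38.5 mm per column.

38.5 mm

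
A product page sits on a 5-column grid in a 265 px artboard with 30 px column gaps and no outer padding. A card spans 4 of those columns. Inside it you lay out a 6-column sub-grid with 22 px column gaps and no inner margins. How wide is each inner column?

16 px

Subtracting 4 column gaps of 30 leaves 145 for 5 columns, so c = 29 px.
4-column span = 4·29 + 3·30 = 206 px.
6 columns + 5 column gaps: 6d + 5·22 = 206.
6d = 206 − 110 = 96, so d = 16 px.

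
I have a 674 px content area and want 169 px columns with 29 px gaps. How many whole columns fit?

3 columns

3 columns: 3·169 + 2·29 = 565 px ≤ 674.
4 columns: 763 px > 674. So 3.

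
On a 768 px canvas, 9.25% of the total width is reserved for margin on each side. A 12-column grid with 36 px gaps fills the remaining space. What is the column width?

19.16 px

Margins: 9.25% × 768 = 71.04 px each, so content = 768 − 142.08 = 625.92 px.
12 columns + 11 gaps: 12c + 11·36 = 625.92.
12c = 625.92 − 396 = 229.92, so c = 19.16 px.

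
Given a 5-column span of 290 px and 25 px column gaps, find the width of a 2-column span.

101 px

Subtracting 4 column gaps of 25 leaves 190 for 5 columns, so c = 38 px.
2-column span = 2·38 + 1·25 = 101 px.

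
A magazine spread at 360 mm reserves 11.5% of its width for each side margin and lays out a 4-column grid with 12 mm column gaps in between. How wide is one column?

60.3 mm

Margins: 11.5% × 360 = 41.4 mm each, so content = 360 − 82.8 = 277.2 mm.
4 columns + 3 column gaps: 4c + 3·12 = 277.2.
4c = 277.2 − 36 = 241.2, so c = 60.3 mm.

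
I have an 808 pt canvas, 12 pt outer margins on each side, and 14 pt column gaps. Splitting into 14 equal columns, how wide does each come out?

Inside the margins: 808 − 24 = 784 pt.
784 − 13·14 = 602; ÷14 gives c = 43 pt.

43 pt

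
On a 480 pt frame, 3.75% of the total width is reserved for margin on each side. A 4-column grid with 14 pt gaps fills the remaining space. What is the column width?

480 × (1 − 2·3.75%) = 480 × 92.5% = 444 pt for the columns.
444 − 3·14 = 402; ÷4 gives c = 100.5 pt.

100.5 pt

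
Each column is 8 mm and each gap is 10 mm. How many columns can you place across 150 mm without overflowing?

8 columns

8 columns: 8·8 + 7·10 = 134 mm ≤ 150.
9 columns: 152 mm > 150. So 8.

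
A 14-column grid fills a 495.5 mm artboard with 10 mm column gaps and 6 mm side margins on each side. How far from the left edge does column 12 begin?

Content = 495.5 − 2·6 = 483.5 mm.
483.5 − 13·10 = 353.5; ÷14 gives c = 25.25 mm.
Before column 12: the margin + 11 columns + 11 column gaps.
Offset = 6 + 11·(25.25 + 10) = 6 + 387.75 = 393.75 mm.

393.75 mm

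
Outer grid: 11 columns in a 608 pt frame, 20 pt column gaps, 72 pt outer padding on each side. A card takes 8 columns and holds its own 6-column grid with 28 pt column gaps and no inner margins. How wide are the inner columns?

32 pt

Take off 144 pt of margins, leaving 464 pt.
Subtracting 10 column gaps of 20 leaves 264 for 11 columns, so c = 24 pt.
Span of 8: 8·24 + 7·20 = 192 + 140 = 332 pt.
332 − 5·28 = 192; ÷6 gives d = 32 pt.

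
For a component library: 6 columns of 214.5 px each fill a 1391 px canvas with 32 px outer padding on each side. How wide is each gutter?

Content width = 1391 − 2·32 = 1327 px.
6·214.5 + 5g = 1327 → 5g = 40 → g = 8 px.

8 px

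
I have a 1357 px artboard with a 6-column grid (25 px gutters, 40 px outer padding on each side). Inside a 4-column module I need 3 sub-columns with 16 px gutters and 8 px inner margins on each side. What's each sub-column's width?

265 px

Take off 80 px of margins, leaving 1277 px.
6 columns + 5 gutters: 6c + 5·25 = 1277.
6c = 1277 − 125 = 1152, so c = 192 px.
4-column span = 4·192 + 3·25 = 843 px.
Inner content = 843 − 2·8 = 827 px.
Subtracting 2 gutters of 16 leaves 795 for 3 columns, so d = 265 px.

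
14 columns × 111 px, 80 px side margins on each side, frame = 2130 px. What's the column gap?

Inside the margins: 2130 − 160 = 1970 px.
Columns use 1554 px, leaving 416 px across 13 column gaps = 32 px each.

32 px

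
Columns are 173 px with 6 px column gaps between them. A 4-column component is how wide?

710 px

Span of 4: 4·173 + 3·6 = 692 + 18 = 710 px.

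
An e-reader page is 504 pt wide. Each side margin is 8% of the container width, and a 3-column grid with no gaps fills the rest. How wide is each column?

504 × (1 − 2·8%) = 504 × 84% = 423.36 pt for the columns.
3c = 423.36 → c = 141.12 pt.

141.12 pt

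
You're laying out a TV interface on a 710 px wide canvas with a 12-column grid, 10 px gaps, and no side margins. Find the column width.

50 px

710 − 11·10 = 600; ÷12 gives c = 50 px.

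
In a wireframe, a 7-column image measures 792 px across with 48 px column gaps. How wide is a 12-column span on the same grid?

7c + 6·48 = 792 → 7c = 504 → c = 72 px.
Span of 12: 12·72 + 11·48 = 864 + 528 = 1392 px.

1392 px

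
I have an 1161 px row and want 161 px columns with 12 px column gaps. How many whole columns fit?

6 columns

Each extra column adds 161 + 12 = 173 px.
(1161 + 12) / 173 = 6.78, so 6 columns fit.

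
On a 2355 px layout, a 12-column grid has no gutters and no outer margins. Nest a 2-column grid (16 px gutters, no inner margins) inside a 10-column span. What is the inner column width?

2355 / 12 = 196.25 px per column.
10-column span = 10·196.25 = 1962.5 px.
2 columns + 1 gutter: 2d + 1·16 = 1962.5.
2d = 1962.5 − 16 = 1946.5, so d = 973.25 px.

973.25 px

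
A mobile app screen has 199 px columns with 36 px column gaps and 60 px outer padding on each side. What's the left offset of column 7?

1470 px

Before column 7: the margin + 6 columns + 6 column gaps.
Offset = 60 + 6·(199 + 36) = 60 + 1410 = 1470 px.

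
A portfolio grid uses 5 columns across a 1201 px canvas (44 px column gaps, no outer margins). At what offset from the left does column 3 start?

5 columns + 4 column gaps: 5c + 4·44 = 1201.
5c = 1201 − 176 = 1025, so c = 205 px.
Each column+gutter stride is 249 px; with no margin, 2 of them is 498 px.

498 px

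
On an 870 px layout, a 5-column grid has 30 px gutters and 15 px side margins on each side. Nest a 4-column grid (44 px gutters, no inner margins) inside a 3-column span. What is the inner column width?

90 px

Take off 30 px of margins, leaving 840 px.
Subtracting 4 gutters of 30 leaves 720 for 5 columns, so c = 144 px.
3-column span = 3·144 + 2·30 = 492 px.
492 − 3·44 = 360; ÷4 gives d = 90 px.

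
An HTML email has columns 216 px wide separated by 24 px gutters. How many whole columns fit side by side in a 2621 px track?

11 columns

k columns need k·216 + (k−1)·24 = k·240 − 24.
k·240 − 24 ≤ 2621 → k ≤ 2645 / 240 ≈ 11.02, so k = 11.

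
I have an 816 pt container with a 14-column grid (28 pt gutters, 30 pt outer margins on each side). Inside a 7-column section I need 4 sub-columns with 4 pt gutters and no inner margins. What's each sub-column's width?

88 pt

Subtract both margins: 816 − 2·30 = 756 pt.
14 columns + 13 gutters: 14c + 13·28 = 756.
14c = 756 − 364 = 392, so c = 28 pt.
7-column span = 7·28 + 6·28 = 364 pt.
4d + 3·4 = 364 → 4d = 352 → d = 88 pt.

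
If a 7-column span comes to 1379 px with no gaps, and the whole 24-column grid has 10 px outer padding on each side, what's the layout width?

7c = 1379 → c = 197 px.
Total width: 2·10 + 24·197 = 4748 px.

4748 px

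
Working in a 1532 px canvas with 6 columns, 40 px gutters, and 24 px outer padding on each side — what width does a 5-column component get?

1230 px

Content width = 1532 − 2·24 = 1484 px.
6 columns + 5 gutters: 6c + 5·40 = 1484.
6c = 1484 − 200 = 1284, so c = 214 px.
5 columns plus 4 gutters: 1070 + 160 = 1230 px.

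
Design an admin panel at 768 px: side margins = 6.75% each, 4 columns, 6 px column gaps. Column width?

161.58 px

Margins: 6.75% × 768 = 51.84 px each, so content = 768 − 103.68 = 664.32 px.
4c + 3·6 = 664.32 → 4c = 646.32 → c = 161.58 px.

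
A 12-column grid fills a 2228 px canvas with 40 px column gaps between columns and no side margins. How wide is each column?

12 columns + 11 column gaps: 12c + 11·40 = 2228.
12c = 2228 − 440 = 1788, so c = 149 px.

149 px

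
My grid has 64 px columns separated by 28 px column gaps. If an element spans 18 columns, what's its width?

1628 px

18 columns plus 17 column gaps: 1152 + 476 = 1628 px.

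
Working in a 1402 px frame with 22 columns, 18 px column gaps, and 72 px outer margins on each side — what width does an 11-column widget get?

620 px

Take off 144 px of margins, leaving 1258 px.
22c + 21·18 = 1258 → 22c = 880 → c = 40 px.
11-column span = 11·40 + 10·18 = 620 px.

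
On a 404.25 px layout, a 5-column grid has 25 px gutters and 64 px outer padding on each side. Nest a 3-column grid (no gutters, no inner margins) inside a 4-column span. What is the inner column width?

Take off 128 px of margins, leaving 276.25 px.
276.25 − 4·25 = 176.25; ÷5 gives c = 35.25 px.
Span of 4: 4·35.25 + 3·25 = 141 + 75 = 216 px.
3d = 216 → d = 72 px.

72 px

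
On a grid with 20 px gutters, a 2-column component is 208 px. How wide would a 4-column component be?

Subtracting 1 gutter of 20 leaves 188 for 2 columns, so c = 94 px.
4-column span = 4·94 + 3·20 = 436 px.

436 px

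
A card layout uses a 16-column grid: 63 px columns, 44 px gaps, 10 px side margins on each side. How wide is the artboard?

1688 px

Adding margins, columns and gutters: 20 + 1008 + 660 = 1688 px.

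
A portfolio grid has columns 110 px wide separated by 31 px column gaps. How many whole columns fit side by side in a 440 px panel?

k columns need k·110 + (k−1)·31 = k·141 − 31.
k·141 − 31 ≤ 440 → k ≤ 471 / 141 ≈ 3.34, so k = 3.

3 columns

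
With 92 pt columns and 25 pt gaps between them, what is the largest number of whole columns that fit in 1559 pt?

13 columns

13 columns: 13·92 + 12·25 = 1496 pt ≤ 1559.
14 columns: 1613 pt > 1559. So 13.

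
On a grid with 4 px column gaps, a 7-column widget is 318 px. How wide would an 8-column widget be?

364 px

318 − 6·4 = 294; ÷7 gives c = 42 px.
8-column span = 8·42 + 7·4 = 364 px.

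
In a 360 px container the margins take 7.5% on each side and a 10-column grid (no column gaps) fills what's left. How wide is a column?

30.6 px

Each margin = 7.5% of 360 = 27 px; content = 360 − 2·27 = 306 px.
10c = 306 → c = 30.6 px.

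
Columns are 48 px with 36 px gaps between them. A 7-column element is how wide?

7 columns plus 6 gaps: 336 + 216 = 552 px.

552 px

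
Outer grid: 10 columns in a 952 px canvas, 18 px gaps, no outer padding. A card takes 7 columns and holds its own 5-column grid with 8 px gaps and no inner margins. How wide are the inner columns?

125.8 px

10c + 9·18 = 952 → 10c = 790 → c = 79 px.
Span of 7: 7·79 + 6·18 = 553 + 108 = 661 px.
Subtracting 4 gaps of 8 leaves 629 for 5 columns, so d = 125.8 px.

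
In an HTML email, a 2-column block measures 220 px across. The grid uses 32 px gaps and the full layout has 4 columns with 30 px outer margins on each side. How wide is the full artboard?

220 − 1·32 = 188; ÷2 gives c = 94 px.
Artboard = 2·30 + 4·94 + 3·32 = 60 + 376 + 96 = 532 px.

532 px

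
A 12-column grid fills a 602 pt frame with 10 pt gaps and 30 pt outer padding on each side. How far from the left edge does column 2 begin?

Inside the margins: 602 − 60 = 542 pt.
542 − 11·10 = 432; ÷12 gives c = 36 pt.
Before column 2: the margin + 1 column + 1 gap.
Offset = 30 + 1·(36 + 10) = 30 + 46 = 76 pt.

76 pt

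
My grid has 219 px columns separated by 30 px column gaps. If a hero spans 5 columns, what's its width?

1215 px

Span of 5: 5·219 + 4·30 = 1095 + 120 = 1215 px.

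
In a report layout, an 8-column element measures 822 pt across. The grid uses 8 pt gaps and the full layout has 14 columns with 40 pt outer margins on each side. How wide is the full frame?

1524.5 pt

822 − 7·8 = 766; ÷8 gives c = 95.75 pt.
Total width: 2·40 + 14·95.75 + 13·8 = 1524.5 pt.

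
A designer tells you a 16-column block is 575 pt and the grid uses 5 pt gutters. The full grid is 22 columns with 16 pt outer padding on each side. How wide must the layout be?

16 columns + 15 gutters: 16c + 15·5 = 575.
16c = 575 − 75 = 500, so c = 31.25 pt.
Total width: 2·16 + 22·31.25 + 21·5 = 824.5 pt.

824.5 pt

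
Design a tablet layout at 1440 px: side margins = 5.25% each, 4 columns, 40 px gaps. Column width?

Margins: 5.25% × 1440 = 75.6 px each, so content = 1440 − 151.2 = 1288.8 px.
4 columns + 3 gaps: 4c + 3·40 = 1288.8.
4c = 1288.8 − 120 = 1168.8, so c = 292.2 px.

292.2 px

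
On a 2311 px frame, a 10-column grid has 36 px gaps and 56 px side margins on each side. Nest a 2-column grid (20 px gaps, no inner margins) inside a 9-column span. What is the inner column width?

977.75 px

Take off 112 px of margins, leaving 2199 px.
10c + 9·36 = 2199 → 10c = 1875 → c = 187.5 px.
9 columns plus 8 gaps: 1687.5 + 288 = 1975.5 px.
Subtracting 1 gap of 20 leaves 1955.5 for 2 columns, so d = 977.75 px.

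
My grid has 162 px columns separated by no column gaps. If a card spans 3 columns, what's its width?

With no column gaps, 3 columns span 3·162 = 486 px.

486 px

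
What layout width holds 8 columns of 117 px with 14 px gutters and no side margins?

Summing: 936 + 98 = 1034 px.

1034 px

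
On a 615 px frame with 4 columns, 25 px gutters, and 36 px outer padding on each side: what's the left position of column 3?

320 px

Content = 615 − 2·36 = 543 px.
543 − 3·25 = 468; ÷4 gives c = 117 px.
Column 3 starts at margin + 2·(column + gutter) = 36 + 2·142 = 320 px.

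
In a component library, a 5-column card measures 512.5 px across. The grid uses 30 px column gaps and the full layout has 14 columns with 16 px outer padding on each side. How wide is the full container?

1521 px

Subtracting 4 column gaps of 30 leaves 392.5 for 5 columns, so c = 78.5 px.
Total width: 2·16 + 14·78.5 + 13·30 = 1521 px.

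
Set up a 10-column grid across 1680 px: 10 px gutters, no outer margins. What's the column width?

159 px

10c + 9·10 = 1680 → 10c = 1590 → c = 159 px.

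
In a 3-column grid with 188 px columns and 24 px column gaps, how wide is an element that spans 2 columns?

400 px

2-column span = 2·188 + 1·24 = 400 px.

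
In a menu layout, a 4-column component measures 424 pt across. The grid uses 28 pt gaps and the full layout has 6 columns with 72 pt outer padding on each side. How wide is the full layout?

794 pt

4c + 3·28 = 424 → 4c = 340 → c = 85 pt.
Total width: 2·72 + 6·85 + 5·28 = 794 pt.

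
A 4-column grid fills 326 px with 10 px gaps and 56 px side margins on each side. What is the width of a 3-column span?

158 px

Inside the margins: 326 − 112 = 214 px.
4 columns + 3 gaps: 4c + 3·10 = 214.
4c = 214 − 30 = 184, so c = 46 px.
3 columns plus 2 gaps: 138 + 20 = 158 px.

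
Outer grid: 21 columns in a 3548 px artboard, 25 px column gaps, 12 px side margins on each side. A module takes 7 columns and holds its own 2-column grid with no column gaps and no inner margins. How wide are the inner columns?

Outer content = 3548 − 2·12 = 3524 px.
21c + 20·25 = 3524 → 21c = 3024 → c = 144 px.
7-column span = 7·144 + 6·25 = 1158 px.
With no column gaps, each column is 1158/2 = 579 px.

579 px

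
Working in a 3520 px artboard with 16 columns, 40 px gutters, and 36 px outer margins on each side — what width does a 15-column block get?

Subtract both margins: 3520 − 2·36 = 3448 px.
3448 − 15·40 = 2848; ÷16 gives c = 178 px.
15-column span = 15·178 + 14·40 = 3230 px.

3230 px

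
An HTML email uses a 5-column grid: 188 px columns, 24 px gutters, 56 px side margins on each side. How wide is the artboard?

1148 px

Artboard = 2·56 + 5·188 + 4·24 = 112 + 940 + 96 = 1148 px.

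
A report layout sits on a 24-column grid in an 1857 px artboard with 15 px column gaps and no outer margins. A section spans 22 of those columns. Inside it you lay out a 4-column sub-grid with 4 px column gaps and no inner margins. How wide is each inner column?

24 columns + 23 column gaps: 24c + 23·15 = 1857.
24c = 1857 − 345 = 1512, so c = 63 px.
22-column span = 22·63 + 21·15 = 1701 px.
1701 − 3·4 = 1689; ÷4 gives d = 422.25 px.

422.25 px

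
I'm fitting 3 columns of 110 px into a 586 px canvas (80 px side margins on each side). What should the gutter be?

48 px

Take off 160 px of margins, leaving 426 px.
3·110 + 2g = 426 → 2g = 96 → g = 48 px.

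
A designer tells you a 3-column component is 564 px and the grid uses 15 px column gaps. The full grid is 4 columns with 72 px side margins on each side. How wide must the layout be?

3c + 2·15 = 564 → 3c = 534 → c = 178 px.
Layout = 2·72 + 4·178 + 3·15 = 144 + 712 + 45 = 901 px.

901 px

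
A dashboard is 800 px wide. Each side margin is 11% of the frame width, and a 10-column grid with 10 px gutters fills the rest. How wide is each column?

53.4 px

Margins: 11% × 800 = 88 px each, so content = 800 − 176 = 624 px.
10c + 9·10 = 624 → 10c = 534 → c = 53.4 px.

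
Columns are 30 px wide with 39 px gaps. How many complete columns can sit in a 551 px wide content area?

Each extra column adds 30 + 39 = 69 px.
(551 + 39) / 69 = 8.55, so 8 columns fit.

8 columns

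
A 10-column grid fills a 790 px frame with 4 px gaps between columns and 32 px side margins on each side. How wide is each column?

69 px

Subtract both margins: 790 − 2·32 = 726 px.
Subtracting 9 gaps of 4 leaves 690 for 10 columns, so c = 69 px.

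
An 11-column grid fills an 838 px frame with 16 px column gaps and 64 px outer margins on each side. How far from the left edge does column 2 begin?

Content = 838 − 2·64 = 710 px.
11 columns + 10 column gaps: 11c + 10·16 = 710.
11c = 710 − 160 = 550, so c = 50 px.
Before column 2: the margin + 1 column + 1 column gap.
Offset = 64 + 1·(50 + 16) = 64 + 66 = 130 px.

130 px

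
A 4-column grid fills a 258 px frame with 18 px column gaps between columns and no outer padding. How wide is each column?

258 − 3·18 = 204; ÷4 gives c = 51 px.

51 px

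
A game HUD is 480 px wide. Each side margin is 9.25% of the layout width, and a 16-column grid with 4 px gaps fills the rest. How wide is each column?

Each margin = 9.25% of 480 = 44.4 px; content = 480 − 2·44.4 = 391.2 px.
16 columns + 15 gaps: 16c + 15·4 = 391.2.
16c = 391.2 − 60 = 331.2, so c = 20.7 px.

20.7 px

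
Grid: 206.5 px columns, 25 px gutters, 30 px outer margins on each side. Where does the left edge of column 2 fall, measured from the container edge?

261.5 px

Before column 2: the margin + 1 column + 1 gutter.
Offset = 30 + 1·(206.5 + 25) = 30 + 231.5 = 261.5 px.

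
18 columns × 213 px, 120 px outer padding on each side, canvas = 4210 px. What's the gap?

Content width = 4210 − 2·120 = 3970 px.
18·213 + 17g = 3970 → 17g = 136 → g = 8 px.

8 px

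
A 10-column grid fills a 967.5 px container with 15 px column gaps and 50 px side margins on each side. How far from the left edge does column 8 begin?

Take off 100 px of margins, leaving 867.5 px.
Subtracting 9 column gaps of 15 leaves 732.5 for 10 columns, so c = 73.25 px.
Before column 8: the margin + 7 columns + 7 column gaps.
Offset = 50 + 7·(73.25 + 15) = 50 + 617.75 = 667.75 px.

667.75 px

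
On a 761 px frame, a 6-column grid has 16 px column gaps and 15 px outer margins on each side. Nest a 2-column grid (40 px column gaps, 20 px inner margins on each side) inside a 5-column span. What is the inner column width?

263.25 px

Subtract both margins: 761 − 2·15 = 731 px.
731 − 5·16 = 651; ÷6 gives c = 108.5 px.
5 columns plus 4 column gaps: 542.5 + 64 = 606.5 px.
Inner content = 606.5 − 2·20 = 566.5 px.
Subtracting 1 column gap of 40 leaves 526.5 for 2 columns, so d = 263.25 px.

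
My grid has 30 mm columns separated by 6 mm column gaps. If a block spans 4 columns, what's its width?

138 mm

Span of 4: 4·30 + 3·6 = 120 + 18 = 138 mm.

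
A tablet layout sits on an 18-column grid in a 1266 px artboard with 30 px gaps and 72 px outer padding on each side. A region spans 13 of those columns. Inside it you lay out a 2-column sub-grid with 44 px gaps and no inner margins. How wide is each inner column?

Take off 144 px of margins, leaving 1122 px.
18c + 17·30 = 1122 → 18c = 612 → c = 34 px.
13 columns plus 12 gaps: 442 + 360 = 802 px.
802 − 1·44 = 758; ÷2 gives d = 379 px.

379 px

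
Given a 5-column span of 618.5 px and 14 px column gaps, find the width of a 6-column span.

5 columns + 4 column gaps: 5c + 4·14 = 618.5.
5c = 618.5 − 56 = 562.5, so c = 112.5 px.
Span of 6: 6·112.5 + 5·14 = 675 + 70 = 745 px.

745 px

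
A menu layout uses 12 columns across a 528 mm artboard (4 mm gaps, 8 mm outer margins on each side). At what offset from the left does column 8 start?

309 mm

Content = 528 − 2·8 = 512 mm.
512 − 11·4 = 468; ÷12 gives c = 39 mm.
Each column+gutter stride is 43 mm; 7 of them past the 8 mm margin is 8 + 301 = 309 mm.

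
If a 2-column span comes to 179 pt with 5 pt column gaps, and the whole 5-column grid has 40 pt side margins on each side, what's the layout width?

535 pt

2c + 1·5 = 179 → 2c = 174 → c = 87 pt.
Layout = 2·40 + 5·87 + 4·5 = 80 + 435 + 20 = 535 pt.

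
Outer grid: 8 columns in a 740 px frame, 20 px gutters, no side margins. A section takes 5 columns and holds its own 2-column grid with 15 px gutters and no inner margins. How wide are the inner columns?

220 px

8c + 7·20 = 740 → 8c = 600 → c = 75 px.
Span of 5: 5·75 + 4·20 = 375 + 80 = 455 px.
455 − 1·15 = 440; ÷2 gives d = 220 px.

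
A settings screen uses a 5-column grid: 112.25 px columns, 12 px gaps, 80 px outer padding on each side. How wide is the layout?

769.25 px

Adding margins, columns and gutters: 160 + 561.25 + 48 = 769.25 px.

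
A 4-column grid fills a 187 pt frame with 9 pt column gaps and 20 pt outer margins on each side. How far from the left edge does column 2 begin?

59 pt

Content = 187 − 2·20 = 147 pt.
4c + 3·9 = 147 → 4c = 120 → c = 30 pt.
Each column+gutter stride is 39 pt; 1 of them past the 20 pt margin is 20 + 39 = 59 pt.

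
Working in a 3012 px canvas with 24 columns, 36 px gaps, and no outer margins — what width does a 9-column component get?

24c + 23·36 = 3012 → 24c = 2184 → c = 91 px.
9 columns plus 8 gaps: 819 + 288 = 1107 px.

1107 px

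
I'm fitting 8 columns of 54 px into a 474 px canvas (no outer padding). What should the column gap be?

Columns use 432 px, leaving 42 px across 7 column gaps = 6 px each.

6 px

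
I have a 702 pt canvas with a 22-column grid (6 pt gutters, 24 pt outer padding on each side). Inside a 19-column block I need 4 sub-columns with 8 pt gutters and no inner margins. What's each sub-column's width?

135 pt

Inside the margins: 702 − 48 = 654 pt.
22 columns + 21 gutters: 22c + 21·6 = 654.
22c = 654 − 126 = 528, so c = 24 pt.
19 columns plus 18 gutters: 456 + 108 = 564 pt.
564 − 3·8 = 540; ÷4 gives d = 135 pt.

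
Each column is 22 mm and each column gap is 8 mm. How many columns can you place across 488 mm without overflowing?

16 columns

Each extra column adds 22 + 8 = 30 mm.
(488 + 8) / 30 = 16.53, so 16 columns fit.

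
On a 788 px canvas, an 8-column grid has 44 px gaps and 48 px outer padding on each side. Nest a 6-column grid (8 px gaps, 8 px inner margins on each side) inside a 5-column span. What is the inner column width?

60 px

Inside the margins: 788 − 96 = 692 px.
8 columns + 7 gaps: 8c + 7·44 = 692.
8c = 692 − 308 = 384, so c = 48 px.
5 columns plus 4 gaps: 240 + 176 = 416 px.
Inner content = 416 − 2·8 = 400 px.
6 columns + 5 gaps: 6d + 5·8 = 400.
6d = 400 − 40 = 360, so d = 60 px.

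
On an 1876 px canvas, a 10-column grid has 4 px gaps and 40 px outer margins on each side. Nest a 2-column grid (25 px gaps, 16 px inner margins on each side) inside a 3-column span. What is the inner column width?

Subtract both margins: 1876 − 2·40 = 1796 px.
10c + 9·4 = 1796 → 10c = 1760 → c = 176 px.
3 columns plus 2 gaps: 528 + 8 = 536 px.
Inner content = 536 − 2·16 = 504 px.
Subtracting 1 gap of 25 leaves 479 for 2 columns, so d = 239.5 px.

239.5 px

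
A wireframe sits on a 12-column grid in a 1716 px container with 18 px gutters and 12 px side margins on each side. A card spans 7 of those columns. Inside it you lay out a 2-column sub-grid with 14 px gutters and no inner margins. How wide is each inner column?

482.75 px

Outer content = 1716 − 2·12 = 1692 px.
1692 − 11·18 = 1494; ÷12 gives c = 124.5 px.
7 columns plus 6 gutters: 871.5 + 108 = 979.5 px.
2 columns + 1 gutter: 2d + 1·14 = 979.5.
2d = 979.5 − 14 = 965.5, so d = 482.75 px.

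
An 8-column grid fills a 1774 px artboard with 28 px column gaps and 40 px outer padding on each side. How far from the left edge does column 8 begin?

1546.75 px

Subtract both margins: 1774 − 2·40 = 1694 px.
Subtracting 7 column gaps of 28 leaves 1498 for 8 columns, so c = 187.25 px.
Before column 8: the margin + 7 columns + 7 column gaps.
Offset = 40 + 7·(187.25 + 28) = 40 + 1506.75 = 1546.75 px.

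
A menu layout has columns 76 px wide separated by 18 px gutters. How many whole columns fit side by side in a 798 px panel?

k columns need k·76 + (k−1)·18 = k·94 − 18.
k·94 − 18 ≤ 798 → k ≤ 816 / 94 ≈ 8.68, so k = 8.

8 columns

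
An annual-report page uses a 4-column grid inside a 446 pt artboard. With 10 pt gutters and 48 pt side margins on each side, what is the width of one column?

Content width = 446 − 2·48 = 350 pt.
Subtracting 3 gutters of 10 leaves 320 for 4 columns, so c = 80 pt.

80 pt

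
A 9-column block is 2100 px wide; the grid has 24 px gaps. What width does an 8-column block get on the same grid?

9 columns + 8 gaps: 9c + 8·24 = 2100.
9c = 2100 − 192 = 1908, so c = 212 px.
8 columns plus 7 gaps: 1696 + 168 = 1864 px.

1864 px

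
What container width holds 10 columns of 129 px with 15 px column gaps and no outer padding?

1425 px

Summing: 1290 + 135 = 1425 px.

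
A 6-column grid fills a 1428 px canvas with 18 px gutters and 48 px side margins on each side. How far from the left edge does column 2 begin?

273 px

Subtract both margins: 1428 − 2·48 = 1332 px.
1332 − 5·18 = 1242; ÷6 gives c = 207 px.
Before column 2: the margin + 1 column + 1 gutter.
Offset = 48 + 1·(207 + 18) = 48 + 225 = 273 px.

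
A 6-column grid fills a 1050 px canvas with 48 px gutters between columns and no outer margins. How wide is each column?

6c + 5·48 = 1050 → 6c = 810 → c = 135 px.

135 px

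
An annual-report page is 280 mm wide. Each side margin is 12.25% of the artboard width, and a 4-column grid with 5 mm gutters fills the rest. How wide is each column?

49.1 mm

Each margin = 12.25% of 280 = 34.3 mm; content = 280 − 2·34.3 = 211.4 mm.
4 columns + 3 gutters: 4c + 3·5 = 211.4.
4c = 211.4 − 15 = 196.4, so c = 49.1 mm.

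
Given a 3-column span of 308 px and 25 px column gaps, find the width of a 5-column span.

530 px

Subtracting 2 column gaps of 25 leaves 258 for 3 columns, so c = 86 px.
5-column span = 5·86 + 4·25 = 530 px.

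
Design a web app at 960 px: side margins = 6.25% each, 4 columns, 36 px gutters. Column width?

Margins: 6.25% × 960 = 60 px each, so content = 960 − 120 = 840 px.
4 columns + 3 gutters: 4c + 3·36 = 840.
4c = 840 − 108 = 732, so c = 183 px.

183 px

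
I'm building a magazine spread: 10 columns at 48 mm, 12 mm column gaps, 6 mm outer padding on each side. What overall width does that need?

600 mm

Artboard = 2·6 + 10·48 + 9·12 = 12 + 480 + 108 = 600 mm.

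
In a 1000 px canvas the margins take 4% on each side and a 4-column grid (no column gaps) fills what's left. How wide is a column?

230 px

Each margin = 4% of 1000 = 40 px; content = 1000 − 2·40 = 920 px.
With no column gaps, each column is 920/4 = 230 px.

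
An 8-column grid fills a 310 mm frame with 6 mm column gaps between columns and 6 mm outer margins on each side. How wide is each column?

32 mm

Inside the margins: 310 − 12 = 298 mm.
8c + 7·6 = 298 → 8c = 256 → c = 32 mm.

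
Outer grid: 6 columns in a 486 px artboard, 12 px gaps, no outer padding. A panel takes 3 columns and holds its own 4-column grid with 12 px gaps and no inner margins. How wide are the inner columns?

50.25 px

6 columns + 5 gaps: 6c + 5·12 = 486.
6c = 486 − 60 = 426, so c = 71 px.
3-column span = 3·71 + 2·12 = 237 px.
237 − 3·12 = 201; ÷4 gives d = 50.25 px.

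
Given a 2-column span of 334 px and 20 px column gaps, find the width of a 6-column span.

Subtracting 1 column gap of 20 leaves 314 for 2 columns, so c = 157 px.
6 columns plus 5 column gaps: 942 + 100 = 1042 px.

1042 px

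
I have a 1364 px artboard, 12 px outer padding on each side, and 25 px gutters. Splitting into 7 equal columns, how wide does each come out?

170 px

Inside the margins: 1364 − 24 = 1340 px.
7 columns + 6 gutters: 7c + 6·25 = 1340.
7c = 1340 − 150 = 1190, so c = 170 px.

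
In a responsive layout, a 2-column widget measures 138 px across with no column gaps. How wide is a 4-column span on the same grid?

276 px

2c = 138 → c = 69 px.
With no column gaps, 4 columns span 4·69 = 276 px.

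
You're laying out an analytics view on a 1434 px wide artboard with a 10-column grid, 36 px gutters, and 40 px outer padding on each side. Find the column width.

Take off 80 px of margins, leaving 1354 px.
1354 − 9·36 = 1030; ÷10 gives c = 103 px.

103 px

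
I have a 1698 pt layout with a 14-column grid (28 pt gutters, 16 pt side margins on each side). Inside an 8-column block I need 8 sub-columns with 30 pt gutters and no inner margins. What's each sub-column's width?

91.25 pt

Outer content = 1698 − 2·16 = 1666 pt.
Subtracting 13 gutters of 28 leaves 1302 for 14 columns, so c = 93 pt.
Span of 8: 8·93 + 7·28 = 744 + 196 = 940 pt.
8d + 7·30 = 940 → 8d = 730 → d = 91.25 pt.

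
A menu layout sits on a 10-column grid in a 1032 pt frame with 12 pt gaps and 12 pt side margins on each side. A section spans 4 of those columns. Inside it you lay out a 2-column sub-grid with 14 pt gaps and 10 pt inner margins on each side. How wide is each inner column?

Outer content = 1032 − 2·12 = 1008 pt.
1008 − 9·12 = 900; ÷10 gives c = 90 pt.
4 columns plus 3 gaps: 360 + 36 = 396 pt.
Inner content = 396 − 2·10 = 376 pt.
376 − 1·14 = 362; ÷2 gives d = 181 pt.

181 pt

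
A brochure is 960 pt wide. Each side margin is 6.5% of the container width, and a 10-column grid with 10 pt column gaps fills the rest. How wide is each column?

960 × (1 − 2·6.5%) = 960 × 87% = 835.2 pt for the columns.
Subtracting 9 column gaps of 10 leaves 745.2 for 10 columns, so c = 74.52 pt.

74.52 pt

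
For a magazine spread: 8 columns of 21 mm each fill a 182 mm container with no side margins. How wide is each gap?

8 columns take 8·21 = 168 mm; remaining 14 splits into 7 gaps.
g = 14 / 7 = 2 mm.

2 mm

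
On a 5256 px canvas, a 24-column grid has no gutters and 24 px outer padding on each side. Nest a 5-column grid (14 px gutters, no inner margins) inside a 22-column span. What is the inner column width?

Inside the margins: 5256 − 48 = 5208 px.
With no gutters, each column is 5208/24 = 217 px.
22-column span = 22·217 = 4774 px.
Subtracting 4 gutters of 14 leaves 4718 for 5 columns, so d = 943.6 px.

943.6 px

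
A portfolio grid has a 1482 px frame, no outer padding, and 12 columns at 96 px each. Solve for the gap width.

12·96 + 11g = 1482 → 11g = 330 → g = 30 px.

30 px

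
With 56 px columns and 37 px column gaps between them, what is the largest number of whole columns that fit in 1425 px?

Each extra column adds 56 + 37 = 93 px.
(1425 + 37) / 93 = 15.72, so 15 columns fit.

15 columns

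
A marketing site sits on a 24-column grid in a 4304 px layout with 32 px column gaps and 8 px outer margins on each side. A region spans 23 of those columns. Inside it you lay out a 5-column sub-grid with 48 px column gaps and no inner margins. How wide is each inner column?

Subtract both margins: 4304 − 2·8 = 4288 px.
24 columns + 23 column gaps: 24c + 23·32 = 4288.
24c = 4288 − 736 = 3552, so c = 148 px.
23 columns plus 22 column gaps: 3404 + 704 = 4108 px.
5 columns + 4 column gaps: 5d + 4·48 = 4108.
5d = 4108 − 192 = 3916, so d = 783.2 px.

783.2 px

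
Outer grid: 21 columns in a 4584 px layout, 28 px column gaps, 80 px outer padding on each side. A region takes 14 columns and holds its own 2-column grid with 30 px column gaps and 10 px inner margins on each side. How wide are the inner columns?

Subtract both margins: 4584 − 2·80 = 4424 px.
4424 − 20·28 = 3864; ÷21 gives c = 184 px.
Span of 14: 14·184 + 13·28 = 2576 + 364 = 2940 px.
Inner content = 2940 − 2·10 = 2920 px.
2d + 1·30 = 2920 → 2d = 2890 → d = 1445 px.

1445 px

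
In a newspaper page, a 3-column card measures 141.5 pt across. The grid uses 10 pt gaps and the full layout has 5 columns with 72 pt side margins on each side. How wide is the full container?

3 columns + 2 gaps: 3c + 2·10 = 141.5.
3c = 141.5 − 20 = 121.5, so c = 40.5 pt.
Container = 2·72 + 5·40.5 + 4·10 = 144 + 202.5 + 40 = 386.5 pt.

386.5 pt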